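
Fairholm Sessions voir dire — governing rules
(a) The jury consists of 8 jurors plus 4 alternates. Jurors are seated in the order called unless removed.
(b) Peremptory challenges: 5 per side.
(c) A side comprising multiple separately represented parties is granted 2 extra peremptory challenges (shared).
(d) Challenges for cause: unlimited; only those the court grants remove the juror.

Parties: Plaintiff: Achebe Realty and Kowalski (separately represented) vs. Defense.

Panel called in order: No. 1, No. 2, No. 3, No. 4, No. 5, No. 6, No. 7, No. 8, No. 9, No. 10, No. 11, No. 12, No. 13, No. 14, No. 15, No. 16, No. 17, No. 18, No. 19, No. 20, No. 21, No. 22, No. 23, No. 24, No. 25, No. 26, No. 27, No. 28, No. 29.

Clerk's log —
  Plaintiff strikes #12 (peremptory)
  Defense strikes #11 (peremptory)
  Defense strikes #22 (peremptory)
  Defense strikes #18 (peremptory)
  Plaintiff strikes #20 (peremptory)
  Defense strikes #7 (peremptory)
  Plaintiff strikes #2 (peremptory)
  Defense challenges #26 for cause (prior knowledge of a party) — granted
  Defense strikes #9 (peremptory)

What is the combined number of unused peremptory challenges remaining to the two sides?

4

Plaintiff allotment: 5 base + 2 multi-party = 7. Defense allotment: 5.
Plaintiff peremptories used: #12, #20, #2 — 3.
Defense peremptories used: #11, #22, #18, #7, #9 — 5 (the for-cause on #26 doesn't count).
Remaining: (7 − 3) + (5 − 5) = 4.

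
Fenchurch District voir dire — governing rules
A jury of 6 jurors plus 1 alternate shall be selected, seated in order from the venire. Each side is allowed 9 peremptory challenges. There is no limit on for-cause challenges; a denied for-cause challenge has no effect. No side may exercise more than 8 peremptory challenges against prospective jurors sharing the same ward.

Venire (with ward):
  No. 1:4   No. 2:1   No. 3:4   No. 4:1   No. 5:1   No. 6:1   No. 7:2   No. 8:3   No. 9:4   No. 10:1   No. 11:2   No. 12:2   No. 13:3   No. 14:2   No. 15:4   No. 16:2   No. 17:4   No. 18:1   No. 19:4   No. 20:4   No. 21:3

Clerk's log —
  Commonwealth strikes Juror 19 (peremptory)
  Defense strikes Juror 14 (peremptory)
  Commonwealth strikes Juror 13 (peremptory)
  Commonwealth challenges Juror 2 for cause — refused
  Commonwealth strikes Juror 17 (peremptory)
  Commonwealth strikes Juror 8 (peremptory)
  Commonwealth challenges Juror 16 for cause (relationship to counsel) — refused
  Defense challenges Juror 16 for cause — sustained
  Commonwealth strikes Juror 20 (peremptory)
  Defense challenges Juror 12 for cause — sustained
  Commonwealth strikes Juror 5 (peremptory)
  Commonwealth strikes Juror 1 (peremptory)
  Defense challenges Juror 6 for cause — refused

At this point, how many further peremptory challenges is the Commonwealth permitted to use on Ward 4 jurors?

2

Commonwealth peremptories so far: #19, #13, #17, #8, #20, #5, #1 — 7 of 9 used, 2 left overall.
Against Ward 4: #19, #17, #20, #1 — 4 used; per-ward cap 8 leaves 4.
Binding limit: min(2, 4) = 2.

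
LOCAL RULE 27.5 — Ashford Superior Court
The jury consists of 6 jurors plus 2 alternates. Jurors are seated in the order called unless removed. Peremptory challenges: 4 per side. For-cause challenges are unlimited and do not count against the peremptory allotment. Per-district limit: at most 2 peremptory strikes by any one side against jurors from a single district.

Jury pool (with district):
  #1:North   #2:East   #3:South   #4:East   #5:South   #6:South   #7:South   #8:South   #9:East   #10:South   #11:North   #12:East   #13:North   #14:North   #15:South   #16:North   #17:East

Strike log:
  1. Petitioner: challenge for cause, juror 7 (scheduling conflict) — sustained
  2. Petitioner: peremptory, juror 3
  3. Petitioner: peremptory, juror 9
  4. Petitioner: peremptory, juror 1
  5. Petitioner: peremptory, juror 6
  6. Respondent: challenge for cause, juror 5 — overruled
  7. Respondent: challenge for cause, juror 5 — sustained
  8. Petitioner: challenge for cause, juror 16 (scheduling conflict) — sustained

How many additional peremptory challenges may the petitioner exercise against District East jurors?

0

Petitioner peremptories so far: #3, #9, #1, #6 — 4 of 4 used, 0 left overall.
Against District East: #9 — 1 used; per-district cap 2 leaves 1.
Binding limit: min(0, 1) = 0.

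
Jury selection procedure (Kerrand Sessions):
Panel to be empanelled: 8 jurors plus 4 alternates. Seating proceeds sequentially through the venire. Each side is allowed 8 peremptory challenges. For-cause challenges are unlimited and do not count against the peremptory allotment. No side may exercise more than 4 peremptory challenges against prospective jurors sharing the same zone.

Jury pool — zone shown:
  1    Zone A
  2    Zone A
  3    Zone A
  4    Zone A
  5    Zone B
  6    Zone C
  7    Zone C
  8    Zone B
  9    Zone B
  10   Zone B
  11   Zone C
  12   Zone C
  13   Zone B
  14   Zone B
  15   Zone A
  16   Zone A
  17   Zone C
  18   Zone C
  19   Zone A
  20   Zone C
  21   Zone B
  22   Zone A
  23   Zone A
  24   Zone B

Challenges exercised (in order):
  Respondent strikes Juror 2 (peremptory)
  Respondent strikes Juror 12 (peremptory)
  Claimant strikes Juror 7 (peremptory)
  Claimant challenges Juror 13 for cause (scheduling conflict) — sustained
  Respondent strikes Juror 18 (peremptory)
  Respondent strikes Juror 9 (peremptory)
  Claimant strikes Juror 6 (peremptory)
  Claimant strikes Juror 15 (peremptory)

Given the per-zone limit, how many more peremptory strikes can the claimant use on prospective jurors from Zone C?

Claimant peremptories so far: #7, #6, #15 — 3 of 8 used, 5 left overall.
Against Zone C: #7, #6 — 2 used; per-zone cap 4 leaves 2.
Binding limit: min(5, 2) = 2.

2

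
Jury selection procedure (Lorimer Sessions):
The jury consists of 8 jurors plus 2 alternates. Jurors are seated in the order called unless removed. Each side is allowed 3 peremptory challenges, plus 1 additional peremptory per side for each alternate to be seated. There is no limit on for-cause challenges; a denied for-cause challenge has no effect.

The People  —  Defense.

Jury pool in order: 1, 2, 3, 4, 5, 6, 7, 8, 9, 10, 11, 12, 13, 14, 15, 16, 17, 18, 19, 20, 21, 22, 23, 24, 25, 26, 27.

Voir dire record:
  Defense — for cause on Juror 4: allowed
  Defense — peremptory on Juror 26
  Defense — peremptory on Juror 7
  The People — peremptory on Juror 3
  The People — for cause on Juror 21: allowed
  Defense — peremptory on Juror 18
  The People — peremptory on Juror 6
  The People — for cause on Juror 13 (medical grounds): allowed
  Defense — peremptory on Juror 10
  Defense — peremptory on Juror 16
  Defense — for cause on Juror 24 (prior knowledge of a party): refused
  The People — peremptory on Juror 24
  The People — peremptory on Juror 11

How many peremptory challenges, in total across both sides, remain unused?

1

The People allotment: 3 base + 1 × 2 alternates = 5. Defense allotment: 3 base + 1 × 2 alternates = 5.
The People peremptories used: #3, #6, #24, #11 — 4 (for-cause on #21, #13 don't count).
Defense peremptories used: #26, #7, #18, #10, #16 — 5 (for-cause on #4, #24 don't count).
Remaining: (5 − 4) + (5 − 5) = 1.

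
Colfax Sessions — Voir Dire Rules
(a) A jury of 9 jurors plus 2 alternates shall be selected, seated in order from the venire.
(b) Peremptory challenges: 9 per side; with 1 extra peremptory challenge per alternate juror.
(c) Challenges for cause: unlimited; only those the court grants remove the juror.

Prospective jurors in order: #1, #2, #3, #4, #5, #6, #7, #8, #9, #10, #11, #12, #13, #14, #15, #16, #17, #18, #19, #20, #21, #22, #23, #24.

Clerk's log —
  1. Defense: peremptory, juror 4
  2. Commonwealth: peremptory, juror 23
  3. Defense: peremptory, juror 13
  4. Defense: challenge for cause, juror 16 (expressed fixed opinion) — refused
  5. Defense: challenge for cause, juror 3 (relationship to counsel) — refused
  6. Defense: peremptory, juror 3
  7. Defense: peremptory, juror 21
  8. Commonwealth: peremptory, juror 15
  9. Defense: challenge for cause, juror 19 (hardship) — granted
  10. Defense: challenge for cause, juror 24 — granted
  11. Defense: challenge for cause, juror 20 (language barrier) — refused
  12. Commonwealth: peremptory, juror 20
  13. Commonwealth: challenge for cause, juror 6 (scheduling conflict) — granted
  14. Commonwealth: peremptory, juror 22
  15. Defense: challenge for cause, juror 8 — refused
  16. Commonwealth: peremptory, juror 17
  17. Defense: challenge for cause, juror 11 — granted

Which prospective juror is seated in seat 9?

Removed: #3, #4, #6, #11, #13, #15, #17, #19, #20, #21, #22, #23, #24. (#8, #16 stay — for-cause denied.)
Seating in order: seats 1–9 → #1, #2, #5, #7, #8, #9, #10, #12, #14; alternates → #16, #18.
So seat 9 is #14.

14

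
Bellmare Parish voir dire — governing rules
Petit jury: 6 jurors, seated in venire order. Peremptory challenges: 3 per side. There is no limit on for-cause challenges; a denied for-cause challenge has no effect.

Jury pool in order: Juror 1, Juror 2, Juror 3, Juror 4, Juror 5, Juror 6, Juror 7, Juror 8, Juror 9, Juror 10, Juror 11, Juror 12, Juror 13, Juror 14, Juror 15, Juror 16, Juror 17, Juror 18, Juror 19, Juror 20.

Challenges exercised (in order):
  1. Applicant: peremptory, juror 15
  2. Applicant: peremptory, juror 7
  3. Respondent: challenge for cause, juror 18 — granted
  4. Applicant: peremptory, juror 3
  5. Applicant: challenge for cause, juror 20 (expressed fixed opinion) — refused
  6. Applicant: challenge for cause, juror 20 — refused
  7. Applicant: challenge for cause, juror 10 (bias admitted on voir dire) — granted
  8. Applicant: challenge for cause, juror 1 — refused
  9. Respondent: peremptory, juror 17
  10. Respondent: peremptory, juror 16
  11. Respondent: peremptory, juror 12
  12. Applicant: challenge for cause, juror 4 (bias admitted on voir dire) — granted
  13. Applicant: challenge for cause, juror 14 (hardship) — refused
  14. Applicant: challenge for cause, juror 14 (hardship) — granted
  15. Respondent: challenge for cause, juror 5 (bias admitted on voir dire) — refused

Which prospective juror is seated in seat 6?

Removed: #3, #4, #7, #10, #12, #14, #15, #16, #17, #18. (#1, #5, #20 stay — for-cause denied.)
Filling seats in venire order through position 6: #1, #2, #5, #6, #8, #9.
So seat 6 is #9.

9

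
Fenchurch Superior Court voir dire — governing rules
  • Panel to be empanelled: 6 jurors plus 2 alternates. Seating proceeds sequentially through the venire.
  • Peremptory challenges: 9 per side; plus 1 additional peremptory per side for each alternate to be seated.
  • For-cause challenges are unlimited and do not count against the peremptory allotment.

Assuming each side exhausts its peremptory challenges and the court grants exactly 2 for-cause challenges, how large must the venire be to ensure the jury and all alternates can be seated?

Seats to fill: 6 + 2 alternates = 8.
Peremptories: 9 + 1×2 = 11 per side × 2 sides = 22.
For-cause removals: 2.
Minimum venire: 8 + 22 + 2 = 32.

32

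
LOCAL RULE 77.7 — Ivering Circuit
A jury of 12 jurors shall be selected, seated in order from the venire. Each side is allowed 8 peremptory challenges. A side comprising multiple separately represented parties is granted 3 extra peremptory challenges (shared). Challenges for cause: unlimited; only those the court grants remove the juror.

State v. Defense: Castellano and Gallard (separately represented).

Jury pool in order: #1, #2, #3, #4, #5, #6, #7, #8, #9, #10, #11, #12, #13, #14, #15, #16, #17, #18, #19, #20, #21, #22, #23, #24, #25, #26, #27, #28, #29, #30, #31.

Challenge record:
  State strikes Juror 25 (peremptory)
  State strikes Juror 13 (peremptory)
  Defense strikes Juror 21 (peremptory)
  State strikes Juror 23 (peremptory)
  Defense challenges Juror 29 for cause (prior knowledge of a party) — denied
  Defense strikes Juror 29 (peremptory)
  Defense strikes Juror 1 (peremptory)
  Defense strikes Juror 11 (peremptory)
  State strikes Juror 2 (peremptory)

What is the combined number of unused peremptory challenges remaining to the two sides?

State allotment: 8. Defense allotment: 8 base + 3 multi-party = 11.
State peremptories used: #25, #13, #23, #2 — 4.
Defense peremptories used: #21, #29, #1, #11 — 4 (the for-cause on #29 doesn't count).
Remaining: (8 − 4) + (11 − 4) = 11.

11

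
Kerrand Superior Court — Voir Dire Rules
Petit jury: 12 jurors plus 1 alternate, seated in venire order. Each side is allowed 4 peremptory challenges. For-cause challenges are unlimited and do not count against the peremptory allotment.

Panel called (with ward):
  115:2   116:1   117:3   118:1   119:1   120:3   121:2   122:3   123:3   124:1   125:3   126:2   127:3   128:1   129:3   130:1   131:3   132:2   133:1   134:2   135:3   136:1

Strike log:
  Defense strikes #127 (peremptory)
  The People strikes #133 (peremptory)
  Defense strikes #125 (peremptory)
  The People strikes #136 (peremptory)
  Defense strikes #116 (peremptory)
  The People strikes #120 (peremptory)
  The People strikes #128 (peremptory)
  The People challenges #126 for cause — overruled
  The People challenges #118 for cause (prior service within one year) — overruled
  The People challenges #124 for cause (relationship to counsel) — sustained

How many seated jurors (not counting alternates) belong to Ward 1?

3

Removed: #116, #120, #124, #125, #127, #128, #133, #136.
Seated jurors 1–12: #115, #117, #118, #119, #121, #122, #123, #126, #129, #130, #131, #132 (alternates #134 not counted).
Of those, in Ward 1: #118, #119, #130 → 3.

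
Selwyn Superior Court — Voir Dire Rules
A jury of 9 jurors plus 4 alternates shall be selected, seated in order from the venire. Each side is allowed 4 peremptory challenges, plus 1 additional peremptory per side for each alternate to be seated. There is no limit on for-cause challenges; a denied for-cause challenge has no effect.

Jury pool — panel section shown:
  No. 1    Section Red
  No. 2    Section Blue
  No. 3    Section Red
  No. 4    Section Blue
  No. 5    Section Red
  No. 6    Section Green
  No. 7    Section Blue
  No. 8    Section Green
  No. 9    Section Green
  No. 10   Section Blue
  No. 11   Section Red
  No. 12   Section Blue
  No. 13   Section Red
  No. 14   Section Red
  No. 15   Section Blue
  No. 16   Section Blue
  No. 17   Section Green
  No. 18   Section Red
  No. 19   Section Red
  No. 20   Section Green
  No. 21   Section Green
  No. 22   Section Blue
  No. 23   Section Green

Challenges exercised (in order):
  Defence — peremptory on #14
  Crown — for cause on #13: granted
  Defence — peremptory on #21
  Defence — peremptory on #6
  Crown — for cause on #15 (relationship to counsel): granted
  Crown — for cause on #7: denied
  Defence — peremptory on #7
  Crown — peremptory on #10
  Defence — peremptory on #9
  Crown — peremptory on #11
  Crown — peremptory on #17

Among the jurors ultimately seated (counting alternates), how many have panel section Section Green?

3

Removed: #6, #7, #9, #10, #11, #13, #14, #15, #17, #21.
Seated (13 incl. alternates): #1, #2, #3, #4, #5, #8, #12, #16, #18, #19, #20, #22, #23.
Of those, in Section Green: #8, #20, #23 → 3.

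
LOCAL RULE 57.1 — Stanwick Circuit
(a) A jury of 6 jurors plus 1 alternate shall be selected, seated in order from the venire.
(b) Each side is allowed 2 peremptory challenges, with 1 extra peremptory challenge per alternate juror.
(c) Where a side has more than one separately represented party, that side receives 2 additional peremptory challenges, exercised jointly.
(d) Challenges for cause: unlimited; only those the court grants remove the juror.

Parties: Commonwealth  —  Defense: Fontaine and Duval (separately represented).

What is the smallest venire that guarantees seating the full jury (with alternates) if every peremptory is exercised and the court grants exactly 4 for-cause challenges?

19

Seats to fill: 6 + 1 alternates = 7.
Peremptories — Commonwealth: 2 + 1×1 = 3; Defense: 2 + 1×1 + 2 = 5; total 8.
For-cause removals: 4.
Minimum venire: 7 + 8 + 4 = 19.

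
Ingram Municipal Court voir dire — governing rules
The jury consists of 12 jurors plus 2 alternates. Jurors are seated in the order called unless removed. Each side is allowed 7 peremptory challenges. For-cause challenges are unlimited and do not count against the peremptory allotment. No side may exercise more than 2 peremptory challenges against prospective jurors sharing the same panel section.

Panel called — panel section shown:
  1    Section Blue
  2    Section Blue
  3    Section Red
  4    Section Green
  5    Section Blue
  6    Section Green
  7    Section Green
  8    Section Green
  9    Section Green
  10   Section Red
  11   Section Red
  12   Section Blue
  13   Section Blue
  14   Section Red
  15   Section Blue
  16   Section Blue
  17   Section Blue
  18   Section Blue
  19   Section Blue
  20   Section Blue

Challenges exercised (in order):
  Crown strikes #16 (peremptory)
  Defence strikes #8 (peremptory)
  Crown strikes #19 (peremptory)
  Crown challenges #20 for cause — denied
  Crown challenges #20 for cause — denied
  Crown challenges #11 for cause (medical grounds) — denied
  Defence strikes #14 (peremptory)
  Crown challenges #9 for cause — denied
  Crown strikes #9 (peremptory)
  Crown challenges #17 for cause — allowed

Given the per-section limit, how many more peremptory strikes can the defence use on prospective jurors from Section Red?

1

Defence peremptories so far: #8, #14 — 2 of 7 used, 5 left overall.
Against Section Red: #14 — 1 used; per-section cap 2 leaves 1.
Binding limit: min(5, 1) = 1.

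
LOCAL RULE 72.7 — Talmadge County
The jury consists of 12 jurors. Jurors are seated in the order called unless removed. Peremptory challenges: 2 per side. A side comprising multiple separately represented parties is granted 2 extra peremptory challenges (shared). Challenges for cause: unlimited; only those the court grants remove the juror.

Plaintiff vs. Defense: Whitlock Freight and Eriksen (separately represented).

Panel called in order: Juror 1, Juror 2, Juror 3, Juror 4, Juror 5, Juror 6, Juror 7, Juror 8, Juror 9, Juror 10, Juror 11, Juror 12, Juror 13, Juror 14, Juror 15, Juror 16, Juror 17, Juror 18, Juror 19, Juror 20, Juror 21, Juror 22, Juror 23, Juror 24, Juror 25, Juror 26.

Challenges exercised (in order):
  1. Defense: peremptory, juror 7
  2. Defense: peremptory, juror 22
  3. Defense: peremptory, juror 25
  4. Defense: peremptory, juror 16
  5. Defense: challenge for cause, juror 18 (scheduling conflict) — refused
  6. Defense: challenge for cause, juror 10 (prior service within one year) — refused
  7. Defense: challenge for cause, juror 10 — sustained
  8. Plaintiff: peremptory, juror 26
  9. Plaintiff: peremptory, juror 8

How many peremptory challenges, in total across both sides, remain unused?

0

Plaintiff allotment: 2. Defense allotment: 2 base + 2 multi-party = 4.
Plaintiff peremptories used: #26, #8 — 2.
Defense peremptories used: #7, #22, #25, #16 — 4 (for-cause on #18, #10, #10 don't count).
Remaining: (2 − 2) + (4 − 4) = 0.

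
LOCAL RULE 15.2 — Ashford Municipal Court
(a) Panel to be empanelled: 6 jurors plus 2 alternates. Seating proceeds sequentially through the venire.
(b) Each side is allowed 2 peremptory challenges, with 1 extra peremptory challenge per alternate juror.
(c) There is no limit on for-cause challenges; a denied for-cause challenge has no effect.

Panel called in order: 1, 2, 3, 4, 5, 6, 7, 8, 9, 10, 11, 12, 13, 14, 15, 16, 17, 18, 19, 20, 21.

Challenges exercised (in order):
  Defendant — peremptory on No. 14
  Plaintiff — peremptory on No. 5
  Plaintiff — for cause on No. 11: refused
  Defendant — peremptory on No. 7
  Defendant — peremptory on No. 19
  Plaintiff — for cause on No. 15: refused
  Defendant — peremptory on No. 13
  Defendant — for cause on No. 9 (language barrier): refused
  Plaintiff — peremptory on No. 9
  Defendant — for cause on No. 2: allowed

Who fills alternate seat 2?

12

Removed: #2, #5, #7, #9, #13, #14, #19. (#11, #15 stay — for-cause denied.)
Seating in order: seats 1–6 → #1, #3, #4, #6, #8, #10; alternates → #11, #12.
So alternate 2 is #12.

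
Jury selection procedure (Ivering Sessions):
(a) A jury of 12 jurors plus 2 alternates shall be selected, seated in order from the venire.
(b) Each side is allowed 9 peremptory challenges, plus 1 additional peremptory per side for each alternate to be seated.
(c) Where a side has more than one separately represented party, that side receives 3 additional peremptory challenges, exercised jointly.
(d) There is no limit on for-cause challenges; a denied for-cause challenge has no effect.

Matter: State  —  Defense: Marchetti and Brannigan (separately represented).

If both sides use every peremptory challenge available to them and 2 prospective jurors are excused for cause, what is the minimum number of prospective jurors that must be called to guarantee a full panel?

41

Seats to fill: 12 + 2 alternates = 14.
Peremptories — State: 9 + 1×2 = 11; Defense: 9 + 1×2 + 3 = 14; total 25.
For-cause removals: 2.
Minimum venire: 14 + 25 + 2 = 41.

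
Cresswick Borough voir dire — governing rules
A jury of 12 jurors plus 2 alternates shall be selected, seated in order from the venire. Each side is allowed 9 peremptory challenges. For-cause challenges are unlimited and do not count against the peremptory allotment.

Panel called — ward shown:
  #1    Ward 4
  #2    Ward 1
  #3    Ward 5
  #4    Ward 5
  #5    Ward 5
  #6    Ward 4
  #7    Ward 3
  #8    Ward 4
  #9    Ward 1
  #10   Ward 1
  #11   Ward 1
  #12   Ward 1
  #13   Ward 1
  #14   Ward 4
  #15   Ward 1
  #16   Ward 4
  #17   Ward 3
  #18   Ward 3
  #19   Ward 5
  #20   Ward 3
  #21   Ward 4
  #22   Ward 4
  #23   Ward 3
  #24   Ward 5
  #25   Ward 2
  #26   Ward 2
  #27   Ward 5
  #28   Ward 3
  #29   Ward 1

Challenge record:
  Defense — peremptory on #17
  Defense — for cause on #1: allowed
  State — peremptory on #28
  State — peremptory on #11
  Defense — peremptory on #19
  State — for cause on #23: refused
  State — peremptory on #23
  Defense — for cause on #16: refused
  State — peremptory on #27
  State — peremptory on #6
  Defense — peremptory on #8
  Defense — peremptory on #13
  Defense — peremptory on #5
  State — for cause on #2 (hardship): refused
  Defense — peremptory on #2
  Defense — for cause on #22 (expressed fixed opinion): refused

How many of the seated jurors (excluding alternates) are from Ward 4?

3

Removed: #1, #2, #5, #6, #8, #11, #13, #17, #19, #23, #27, #28.
Seated jurors 1–12: #3, #4, #7, #9, #10, #12, #14, #15, #16, #18, #20, #21 (alternates #22, #24 not counted).
Of those, in Ward 4: #14, #16, #21 → 3.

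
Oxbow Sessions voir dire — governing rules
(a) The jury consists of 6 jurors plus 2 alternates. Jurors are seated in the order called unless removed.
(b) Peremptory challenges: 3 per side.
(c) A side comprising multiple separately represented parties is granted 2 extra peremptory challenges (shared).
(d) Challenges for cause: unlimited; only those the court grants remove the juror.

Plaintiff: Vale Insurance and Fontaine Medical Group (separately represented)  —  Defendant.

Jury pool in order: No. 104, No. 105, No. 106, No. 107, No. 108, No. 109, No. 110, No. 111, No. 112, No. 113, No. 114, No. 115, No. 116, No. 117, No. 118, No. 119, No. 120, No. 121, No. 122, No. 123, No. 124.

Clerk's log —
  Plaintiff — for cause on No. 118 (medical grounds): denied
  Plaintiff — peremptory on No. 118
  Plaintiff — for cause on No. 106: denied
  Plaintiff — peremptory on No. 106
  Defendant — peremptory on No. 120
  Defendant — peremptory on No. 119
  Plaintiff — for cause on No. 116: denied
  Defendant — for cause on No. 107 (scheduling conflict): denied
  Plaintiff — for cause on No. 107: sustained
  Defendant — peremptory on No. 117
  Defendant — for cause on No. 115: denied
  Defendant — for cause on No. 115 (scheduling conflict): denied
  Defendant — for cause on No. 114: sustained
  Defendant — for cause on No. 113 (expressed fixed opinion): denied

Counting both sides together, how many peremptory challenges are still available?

3

Plaintiff allotment: 3 base + 2 multi-party = 5. Defendant allotment: 3.
Plaintiff peremptories used: #118, #106 — 2 (for-cause on #118, #106, #116, #107 don't count).
Defendant peremptories used: #120, #119, #117 — 3 (for-cause on #107, #115, #115, #114, #113 don't count).
Remaining: (5 − 2) + (3 − 3) = 3.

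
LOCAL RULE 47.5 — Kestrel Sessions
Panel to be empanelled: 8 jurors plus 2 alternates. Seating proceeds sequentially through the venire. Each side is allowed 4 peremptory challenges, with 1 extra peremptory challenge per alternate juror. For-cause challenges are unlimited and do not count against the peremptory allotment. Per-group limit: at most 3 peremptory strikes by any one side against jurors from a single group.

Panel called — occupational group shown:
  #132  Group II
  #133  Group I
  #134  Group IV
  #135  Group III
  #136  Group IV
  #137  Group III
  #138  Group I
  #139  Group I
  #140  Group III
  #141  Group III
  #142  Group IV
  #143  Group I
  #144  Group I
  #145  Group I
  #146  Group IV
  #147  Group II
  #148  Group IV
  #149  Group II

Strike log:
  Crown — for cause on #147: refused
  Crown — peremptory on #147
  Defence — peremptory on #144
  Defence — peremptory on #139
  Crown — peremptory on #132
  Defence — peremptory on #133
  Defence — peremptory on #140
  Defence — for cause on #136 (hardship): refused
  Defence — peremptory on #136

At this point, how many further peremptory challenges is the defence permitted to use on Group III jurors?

1

Defence peremptories so far: #144, #139, #133, #140, #136 — 5 of 6 used, 1 left overall.
Against Group III: #140 — 1 used; per-group cap 3 leaves 2.
Binding limit: min(1, 2) = 1.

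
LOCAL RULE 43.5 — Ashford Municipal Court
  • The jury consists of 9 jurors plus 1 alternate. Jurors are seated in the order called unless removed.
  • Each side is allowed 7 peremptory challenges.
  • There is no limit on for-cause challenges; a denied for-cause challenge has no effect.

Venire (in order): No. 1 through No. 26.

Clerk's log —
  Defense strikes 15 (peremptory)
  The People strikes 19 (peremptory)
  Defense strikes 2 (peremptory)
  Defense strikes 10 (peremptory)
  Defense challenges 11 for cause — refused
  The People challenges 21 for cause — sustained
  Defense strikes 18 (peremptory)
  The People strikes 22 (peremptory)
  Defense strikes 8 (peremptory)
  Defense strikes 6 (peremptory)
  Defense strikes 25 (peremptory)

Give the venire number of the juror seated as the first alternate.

14

Removed: #2, #6, #8, #10, #15, #18, #19, #21, #22, #25. (#11 stays — for-cause denied.)
Seating in order: seats 1–9 → #1, #3, #4, #5, #7, #9, #11, #12, #13; alternates → #14.
So alternate 1 is #14.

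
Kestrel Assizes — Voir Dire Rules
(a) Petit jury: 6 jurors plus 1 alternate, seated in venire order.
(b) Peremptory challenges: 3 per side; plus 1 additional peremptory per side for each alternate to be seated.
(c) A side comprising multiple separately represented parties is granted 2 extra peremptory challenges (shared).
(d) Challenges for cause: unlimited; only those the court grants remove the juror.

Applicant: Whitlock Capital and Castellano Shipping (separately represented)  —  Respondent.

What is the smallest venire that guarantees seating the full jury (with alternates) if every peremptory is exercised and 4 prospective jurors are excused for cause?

Seats to fill: 6 + 1 alternates = 7.
Peremptories — Applicant: 3 + 1×1 + 2 = 6; Respondent: 3 + 1×1 = 4; total 10.
For-cause removals: 4.
Minimum venire: 7 + 10 + 4 = 21.

21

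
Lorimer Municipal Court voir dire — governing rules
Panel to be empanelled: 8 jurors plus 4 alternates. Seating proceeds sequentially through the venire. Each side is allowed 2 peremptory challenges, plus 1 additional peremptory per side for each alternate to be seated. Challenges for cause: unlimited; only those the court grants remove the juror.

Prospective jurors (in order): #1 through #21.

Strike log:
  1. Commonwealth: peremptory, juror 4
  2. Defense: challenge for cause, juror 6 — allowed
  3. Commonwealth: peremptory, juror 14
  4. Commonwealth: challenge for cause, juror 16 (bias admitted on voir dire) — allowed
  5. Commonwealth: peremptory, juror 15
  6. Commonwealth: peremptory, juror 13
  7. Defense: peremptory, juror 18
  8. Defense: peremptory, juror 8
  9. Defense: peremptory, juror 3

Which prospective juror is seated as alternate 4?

21

Removed: #3, #4, #6, #8, #13, #14, #15, #16, #18.
Seating in order: seats 1–8 → #1, #2, #5, #7, #9, #10, #11, #12; alternates → #17, #19, #20, #21.
So alternate 4 is #21.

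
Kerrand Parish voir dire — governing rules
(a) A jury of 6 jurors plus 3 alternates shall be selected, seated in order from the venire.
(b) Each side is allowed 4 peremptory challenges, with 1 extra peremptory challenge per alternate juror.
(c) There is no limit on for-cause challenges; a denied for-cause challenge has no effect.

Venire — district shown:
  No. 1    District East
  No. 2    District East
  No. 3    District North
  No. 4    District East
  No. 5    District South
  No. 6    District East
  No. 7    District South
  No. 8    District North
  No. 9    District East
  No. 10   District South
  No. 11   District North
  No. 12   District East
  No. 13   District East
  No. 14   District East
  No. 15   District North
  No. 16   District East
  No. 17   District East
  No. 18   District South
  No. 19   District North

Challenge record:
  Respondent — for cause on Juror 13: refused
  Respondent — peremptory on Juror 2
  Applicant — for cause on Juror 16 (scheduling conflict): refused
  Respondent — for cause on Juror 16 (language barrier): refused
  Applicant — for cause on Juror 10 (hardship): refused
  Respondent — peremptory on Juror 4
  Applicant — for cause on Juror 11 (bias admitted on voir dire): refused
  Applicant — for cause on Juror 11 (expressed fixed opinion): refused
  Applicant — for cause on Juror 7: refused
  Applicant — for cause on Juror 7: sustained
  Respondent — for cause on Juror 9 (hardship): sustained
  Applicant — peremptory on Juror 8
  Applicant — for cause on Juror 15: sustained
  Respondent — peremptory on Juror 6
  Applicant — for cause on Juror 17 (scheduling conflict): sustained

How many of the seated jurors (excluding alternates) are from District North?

2

Removed: #2, #4, #6, #7, #8, #9, #15, #17.
Seated jurors 1–6: #1, #3, #5, #10, #11, #12 (alternates #13, #14, #16 not counted).
Of those, in District North: #3, #11 → 2.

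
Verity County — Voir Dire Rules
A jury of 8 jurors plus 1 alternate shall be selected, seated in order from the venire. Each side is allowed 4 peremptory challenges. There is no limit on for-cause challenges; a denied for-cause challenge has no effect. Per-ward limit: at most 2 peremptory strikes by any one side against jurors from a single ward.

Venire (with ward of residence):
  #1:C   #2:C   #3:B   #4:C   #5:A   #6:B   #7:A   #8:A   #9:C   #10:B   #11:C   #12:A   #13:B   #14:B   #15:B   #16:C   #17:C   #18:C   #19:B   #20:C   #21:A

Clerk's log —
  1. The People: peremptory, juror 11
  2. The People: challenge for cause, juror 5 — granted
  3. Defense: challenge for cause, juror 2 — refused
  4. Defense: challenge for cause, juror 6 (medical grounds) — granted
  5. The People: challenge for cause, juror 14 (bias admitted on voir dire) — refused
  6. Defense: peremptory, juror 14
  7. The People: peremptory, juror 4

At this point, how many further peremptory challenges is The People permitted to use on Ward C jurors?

The People peremptories so far: #11, #4 — 2 of 4 used, 2 left overall.
Against Ward C: #11, #4 — 2 used; per-ward cap 2 leaves 0.
Binding limit: min(2, 0) = 0.

0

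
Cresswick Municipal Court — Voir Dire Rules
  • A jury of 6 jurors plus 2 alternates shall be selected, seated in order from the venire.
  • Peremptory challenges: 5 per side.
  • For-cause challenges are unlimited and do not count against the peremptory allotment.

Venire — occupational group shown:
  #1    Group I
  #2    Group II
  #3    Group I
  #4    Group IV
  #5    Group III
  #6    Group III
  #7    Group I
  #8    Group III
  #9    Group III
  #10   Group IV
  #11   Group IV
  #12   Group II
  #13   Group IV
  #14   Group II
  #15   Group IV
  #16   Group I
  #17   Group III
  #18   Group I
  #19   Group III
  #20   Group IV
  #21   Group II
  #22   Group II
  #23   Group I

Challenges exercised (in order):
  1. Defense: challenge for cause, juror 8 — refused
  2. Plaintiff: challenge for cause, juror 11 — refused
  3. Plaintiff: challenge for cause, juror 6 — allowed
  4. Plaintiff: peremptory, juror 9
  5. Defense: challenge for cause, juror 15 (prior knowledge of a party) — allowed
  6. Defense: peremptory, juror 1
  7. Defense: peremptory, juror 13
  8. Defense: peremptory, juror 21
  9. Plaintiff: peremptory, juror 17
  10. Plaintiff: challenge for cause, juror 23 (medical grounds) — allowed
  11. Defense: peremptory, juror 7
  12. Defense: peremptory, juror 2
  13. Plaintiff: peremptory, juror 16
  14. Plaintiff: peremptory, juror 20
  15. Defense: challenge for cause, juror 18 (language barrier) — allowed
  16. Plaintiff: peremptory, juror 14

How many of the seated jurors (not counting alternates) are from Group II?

0

Removed: #1, #2, #6, #7, #9, #13, #14, #15, #16, #17, #18, #20, #21, #23.
Seated jurors 1–6: #3, #4, #5, #8, #10, #11 (alternates #12, #19 not counted).
None of those are in Group II → 0.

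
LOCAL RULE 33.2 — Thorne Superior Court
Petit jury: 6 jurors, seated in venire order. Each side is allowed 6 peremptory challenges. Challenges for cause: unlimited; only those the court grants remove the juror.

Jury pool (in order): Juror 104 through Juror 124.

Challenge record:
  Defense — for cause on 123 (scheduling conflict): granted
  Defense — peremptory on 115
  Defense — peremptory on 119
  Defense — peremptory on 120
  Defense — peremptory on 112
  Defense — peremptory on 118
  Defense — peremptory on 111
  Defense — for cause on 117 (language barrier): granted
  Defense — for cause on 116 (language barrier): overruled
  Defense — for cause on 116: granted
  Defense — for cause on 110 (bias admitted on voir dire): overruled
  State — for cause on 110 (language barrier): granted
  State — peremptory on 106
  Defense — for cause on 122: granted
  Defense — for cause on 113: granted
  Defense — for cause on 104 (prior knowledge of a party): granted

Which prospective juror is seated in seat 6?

121

Removed: #104, #106, #110, #111, #112, #113, #115, #116, #117, #118, #119, #120, #122, #123.
Seating in order: seats 1–6 → #105, #107, #108, #109, #114, #121.
So seat 6 is #121.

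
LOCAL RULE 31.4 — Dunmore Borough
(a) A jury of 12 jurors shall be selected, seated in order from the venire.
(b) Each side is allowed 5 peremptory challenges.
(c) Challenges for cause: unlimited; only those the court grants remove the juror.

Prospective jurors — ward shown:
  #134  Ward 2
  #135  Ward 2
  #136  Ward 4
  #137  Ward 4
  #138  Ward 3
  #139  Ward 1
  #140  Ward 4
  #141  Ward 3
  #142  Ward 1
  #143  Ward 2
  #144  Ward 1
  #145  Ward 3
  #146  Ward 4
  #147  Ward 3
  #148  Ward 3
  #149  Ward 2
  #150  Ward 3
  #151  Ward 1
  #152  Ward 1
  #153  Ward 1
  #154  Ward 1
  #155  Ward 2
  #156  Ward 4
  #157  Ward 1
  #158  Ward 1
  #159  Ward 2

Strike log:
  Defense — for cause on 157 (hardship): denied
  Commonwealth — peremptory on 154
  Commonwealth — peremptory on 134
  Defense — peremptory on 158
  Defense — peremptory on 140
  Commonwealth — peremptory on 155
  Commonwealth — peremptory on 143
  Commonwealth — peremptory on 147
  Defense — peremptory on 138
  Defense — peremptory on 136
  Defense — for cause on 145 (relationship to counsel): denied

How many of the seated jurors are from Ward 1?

Removed: #134, #136, #138, #140, #143, #147, #154, #155, #158.
Seated jurors 1–12: #135, #137, #139, #141, #142, #144, #145, #146, #148, #149, #150, #151.
Of those, in Ward 1: #139, #142, #144, #151 → 4.

4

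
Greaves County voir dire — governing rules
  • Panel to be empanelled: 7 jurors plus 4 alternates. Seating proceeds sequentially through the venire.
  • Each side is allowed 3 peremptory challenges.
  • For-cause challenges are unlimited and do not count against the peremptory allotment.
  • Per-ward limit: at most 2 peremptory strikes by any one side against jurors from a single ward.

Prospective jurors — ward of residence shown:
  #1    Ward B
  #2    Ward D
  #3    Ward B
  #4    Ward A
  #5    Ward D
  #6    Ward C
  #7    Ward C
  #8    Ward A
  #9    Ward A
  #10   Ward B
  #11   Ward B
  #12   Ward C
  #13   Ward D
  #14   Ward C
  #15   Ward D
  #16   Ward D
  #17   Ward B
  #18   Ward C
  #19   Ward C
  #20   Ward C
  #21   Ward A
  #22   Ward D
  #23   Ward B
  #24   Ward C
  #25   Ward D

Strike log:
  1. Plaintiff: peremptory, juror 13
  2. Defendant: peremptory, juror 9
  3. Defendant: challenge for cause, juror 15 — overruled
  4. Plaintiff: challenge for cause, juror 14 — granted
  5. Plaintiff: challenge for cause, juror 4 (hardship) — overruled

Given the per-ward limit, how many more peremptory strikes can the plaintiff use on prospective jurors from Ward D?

1

Plaintiff peremptories so far: #13 — 1 of 3 used, 2 left overall.
Against Ward D: #13 — 1 used; per-ward cap 2 leaves 1.
Binding limit: min(2, 1) = 1.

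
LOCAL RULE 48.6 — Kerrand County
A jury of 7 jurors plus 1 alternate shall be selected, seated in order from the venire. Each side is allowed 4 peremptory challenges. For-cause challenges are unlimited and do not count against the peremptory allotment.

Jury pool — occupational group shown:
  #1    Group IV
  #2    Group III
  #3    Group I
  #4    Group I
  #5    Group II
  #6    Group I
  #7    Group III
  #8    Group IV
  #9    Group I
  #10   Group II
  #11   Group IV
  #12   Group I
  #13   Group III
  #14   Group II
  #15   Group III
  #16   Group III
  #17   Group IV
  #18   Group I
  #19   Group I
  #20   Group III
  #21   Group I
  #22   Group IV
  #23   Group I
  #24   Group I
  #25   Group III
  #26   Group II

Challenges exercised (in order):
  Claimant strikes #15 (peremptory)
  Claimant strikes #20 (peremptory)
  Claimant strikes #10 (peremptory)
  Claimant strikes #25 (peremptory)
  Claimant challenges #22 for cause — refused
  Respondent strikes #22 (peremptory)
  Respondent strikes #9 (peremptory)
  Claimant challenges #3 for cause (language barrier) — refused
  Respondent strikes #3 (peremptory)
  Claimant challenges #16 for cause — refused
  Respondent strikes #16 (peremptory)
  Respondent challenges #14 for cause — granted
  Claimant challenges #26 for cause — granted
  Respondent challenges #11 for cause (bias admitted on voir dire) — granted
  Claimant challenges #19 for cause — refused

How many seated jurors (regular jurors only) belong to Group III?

2

Removed: #3, #9, #10, #11, #14, #15, #16, #20, #22, #25, #26.
Seated jurors 1–7: #1, #2, #4, #5, #6, #7, #8 (alternates #12 not counted).
Of those, in Group III: #2, #7 → 2.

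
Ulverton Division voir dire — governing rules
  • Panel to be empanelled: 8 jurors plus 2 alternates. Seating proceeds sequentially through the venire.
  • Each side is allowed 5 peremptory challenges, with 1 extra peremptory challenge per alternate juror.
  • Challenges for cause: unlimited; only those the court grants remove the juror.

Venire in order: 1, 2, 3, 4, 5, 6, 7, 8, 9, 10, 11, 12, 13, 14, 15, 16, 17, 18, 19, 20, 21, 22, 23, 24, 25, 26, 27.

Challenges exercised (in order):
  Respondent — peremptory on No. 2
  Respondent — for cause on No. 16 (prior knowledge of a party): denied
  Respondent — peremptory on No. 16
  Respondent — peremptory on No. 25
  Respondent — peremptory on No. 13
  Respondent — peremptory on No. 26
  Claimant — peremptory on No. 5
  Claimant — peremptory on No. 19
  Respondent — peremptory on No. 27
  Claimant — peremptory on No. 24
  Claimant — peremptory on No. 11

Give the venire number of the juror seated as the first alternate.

12

Removed: #2, #5, #11, #13, #16, #19, #24, #25, #26, #27.
Filling seats in venire order through position 9: #1, #3, #4, #6, #7, #8, #9, #10, #12.
So alternate 1 is #12.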